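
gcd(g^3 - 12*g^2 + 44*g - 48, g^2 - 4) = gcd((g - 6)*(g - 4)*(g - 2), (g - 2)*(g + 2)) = g - 2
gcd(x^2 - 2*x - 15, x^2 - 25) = x - 5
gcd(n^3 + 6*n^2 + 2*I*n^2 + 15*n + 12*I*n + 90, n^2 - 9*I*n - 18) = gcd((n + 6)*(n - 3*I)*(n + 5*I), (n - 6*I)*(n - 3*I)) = n - 3*I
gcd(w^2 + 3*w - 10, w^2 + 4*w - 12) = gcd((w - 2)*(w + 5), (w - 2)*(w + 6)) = w - 2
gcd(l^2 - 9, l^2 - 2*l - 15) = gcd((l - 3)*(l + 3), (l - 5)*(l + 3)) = l + 3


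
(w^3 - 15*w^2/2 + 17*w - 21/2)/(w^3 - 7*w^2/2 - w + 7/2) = (w - 3)/(w + 1)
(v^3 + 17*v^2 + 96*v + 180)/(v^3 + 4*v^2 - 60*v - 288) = (v + 5)/(v - 8)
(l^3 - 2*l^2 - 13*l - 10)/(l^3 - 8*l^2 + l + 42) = (l^2 - 4*l - 5)/(l^2 - 10*l + 21)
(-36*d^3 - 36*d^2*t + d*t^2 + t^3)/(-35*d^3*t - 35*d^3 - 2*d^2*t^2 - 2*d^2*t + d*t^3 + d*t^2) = (36*d^3 + 36*d^2*t - d*t^2 - t^3)/(d*(35*d^2*t + 35*d^2 + 2*d*t^2 + 2*d*t - t^3 - t^2))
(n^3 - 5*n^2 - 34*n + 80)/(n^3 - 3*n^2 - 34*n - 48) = (n^2 + 3*n - 10)/(n^2 + 5*n + 6)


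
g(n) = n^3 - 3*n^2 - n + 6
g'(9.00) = 188.00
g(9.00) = 483.00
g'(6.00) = 71.00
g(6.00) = 108.00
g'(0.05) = -1.29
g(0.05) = 5.94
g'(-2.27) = 28.08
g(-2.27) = -18.89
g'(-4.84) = 98.32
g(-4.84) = -172.82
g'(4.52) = 33.17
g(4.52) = 32.53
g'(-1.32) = 12.15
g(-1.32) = -0.21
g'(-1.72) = 18.20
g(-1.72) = -6.24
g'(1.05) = -3.99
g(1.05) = 2.80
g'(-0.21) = 0.39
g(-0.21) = 6.07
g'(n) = 3*n^2 - 6*n - 1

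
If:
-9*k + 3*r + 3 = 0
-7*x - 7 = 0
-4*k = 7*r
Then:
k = 7/25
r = -4/25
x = -1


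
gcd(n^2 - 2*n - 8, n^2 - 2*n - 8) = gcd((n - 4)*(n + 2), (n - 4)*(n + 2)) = n^2 - 2*n - 8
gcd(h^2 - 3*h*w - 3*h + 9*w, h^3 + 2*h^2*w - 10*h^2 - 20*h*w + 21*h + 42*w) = h - 3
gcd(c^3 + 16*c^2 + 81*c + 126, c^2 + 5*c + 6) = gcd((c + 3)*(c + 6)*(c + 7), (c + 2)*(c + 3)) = c + 3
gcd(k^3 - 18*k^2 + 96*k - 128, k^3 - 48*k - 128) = k - 8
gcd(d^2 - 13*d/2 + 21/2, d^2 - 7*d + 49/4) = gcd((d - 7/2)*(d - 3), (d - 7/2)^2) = d - 7/2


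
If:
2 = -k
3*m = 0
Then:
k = -2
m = 0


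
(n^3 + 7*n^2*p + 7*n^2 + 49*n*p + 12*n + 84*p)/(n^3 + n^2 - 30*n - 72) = (n + 7*p)/(n - 6)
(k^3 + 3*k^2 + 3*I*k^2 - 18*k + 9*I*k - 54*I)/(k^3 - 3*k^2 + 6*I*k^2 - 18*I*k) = (k^2 + 3*k*(2 + I) + 18*I)/(k*(k + 6*I))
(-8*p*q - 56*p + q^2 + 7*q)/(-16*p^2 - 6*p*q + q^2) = (q + 7)/(2*p + q)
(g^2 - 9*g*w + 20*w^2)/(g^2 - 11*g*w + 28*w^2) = (-g + 5*w)/(-g + 7*w)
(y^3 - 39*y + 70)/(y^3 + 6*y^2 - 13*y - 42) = (y^2 - 7*y + 10)/(y^2 - y - 6)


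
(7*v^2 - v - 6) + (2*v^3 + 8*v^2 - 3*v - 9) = 2*v^3 + 15*v^2 - 4*v - 15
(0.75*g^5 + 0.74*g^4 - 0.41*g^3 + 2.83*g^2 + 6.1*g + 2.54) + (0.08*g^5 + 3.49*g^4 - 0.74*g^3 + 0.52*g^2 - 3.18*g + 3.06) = 0.83*g^5 + 4.23*g^4 - 1.15*g^3 + 3.35*g^2 + 2.92*g + 5.6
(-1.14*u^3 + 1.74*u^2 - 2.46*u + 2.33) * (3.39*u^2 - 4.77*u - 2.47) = -3.8646*u^5 + 11.3364*u^4 - 13.8234*u^3 + 15.3351*u^2 - 5.0379*u - 5.7551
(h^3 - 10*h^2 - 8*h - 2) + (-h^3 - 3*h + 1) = -10*h^2 - 11*h - 1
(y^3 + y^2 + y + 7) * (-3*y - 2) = -3*y^4 - 5*y^3 - 5*y^2 - 23*y - 14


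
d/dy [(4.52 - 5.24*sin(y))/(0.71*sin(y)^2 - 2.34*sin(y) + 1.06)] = (3.7204*sin(y)^2 - 6.4184*sin(y) + 5.0224)*cos(y)/(0.5041*sin(y)^4 - 3.3228*sin(y)^3 + 6.9808*sin(y)^2 - 4.9608*sin(y) + 1.1236)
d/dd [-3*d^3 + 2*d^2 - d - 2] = -9*d^2 + 4*d - 1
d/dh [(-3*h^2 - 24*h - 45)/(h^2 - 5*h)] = 3*(13*h^2 + 30*h - 75)/(h^2*(h^2 - 10*h + 25))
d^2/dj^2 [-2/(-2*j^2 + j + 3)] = 4*(4*j^2 - 2*j - (4*j - 1)^2 - 6)/(-2*j^2 + j + 3)^3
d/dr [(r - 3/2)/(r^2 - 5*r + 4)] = (-r^2 + 3*r - 7/2)/(r^4 - 10*r^3 + 33*r^2 - 40*r + 16)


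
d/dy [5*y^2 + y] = 10*y + 1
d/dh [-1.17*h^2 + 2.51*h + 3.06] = 2.51 - 2.34*h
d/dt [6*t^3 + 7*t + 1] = 18*t^2 + 7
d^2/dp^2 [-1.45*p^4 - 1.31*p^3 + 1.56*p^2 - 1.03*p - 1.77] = -17.4*p^2 - 7.86*p + 3.12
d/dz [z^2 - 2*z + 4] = 2*z - 2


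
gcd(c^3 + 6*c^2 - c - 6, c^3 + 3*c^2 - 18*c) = c + 6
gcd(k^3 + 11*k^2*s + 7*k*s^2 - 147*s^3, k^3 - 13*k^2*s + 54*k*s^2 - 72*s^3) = -k + 3*s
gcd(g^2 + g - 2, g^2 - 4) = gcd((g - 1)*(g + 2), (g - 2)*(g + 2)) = g + 2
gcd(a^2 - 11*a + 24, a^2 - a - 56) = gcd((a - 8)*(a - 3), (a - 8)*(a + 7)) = a - 8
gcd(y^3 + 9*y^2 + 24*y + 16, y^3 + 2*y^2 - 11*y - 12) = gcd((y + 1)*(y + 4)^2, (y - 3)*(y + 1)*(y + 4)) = y^2 + 5*y + 4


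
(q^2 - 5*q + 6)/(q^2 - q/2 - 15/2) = 2*(q - 2)/(2*q + 5)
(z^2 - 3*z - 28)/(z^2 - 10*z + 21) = (z + 4)/(z - 3)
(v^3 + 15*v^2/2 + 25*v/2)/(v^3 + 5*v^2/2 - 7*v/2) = (2*v^2 + 15*v + 25)/(2*v^2 + 5*v - 7)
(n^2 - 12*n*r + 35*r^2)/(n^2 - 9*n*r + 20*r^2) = (-n + 7*r)/(-n + 4*r)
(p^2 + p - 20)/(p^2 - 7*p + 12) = (p + 5)/(p - 3)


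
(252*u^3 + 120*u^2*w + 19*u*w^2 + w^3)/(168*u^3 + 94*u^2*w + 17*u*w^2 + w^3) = (6*u + w)/(4*u + w)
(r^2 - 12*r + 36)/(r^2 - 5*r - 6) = (r - 6)/(r + 1)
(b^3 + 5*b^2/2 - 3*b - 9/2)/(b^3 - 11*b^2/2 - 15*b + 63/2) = (b + 1)/(b - 7)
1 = 1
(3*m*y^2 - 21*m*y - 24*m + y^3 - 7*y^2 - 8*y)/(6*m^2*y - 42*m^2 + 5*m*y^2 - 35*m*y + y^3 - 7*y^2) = (y^2 - 7*y - 8)/(2*m*y - 14*m + y^2 - 7*y)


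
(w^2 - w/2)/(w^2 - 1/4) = 2*w/(2*w + 1)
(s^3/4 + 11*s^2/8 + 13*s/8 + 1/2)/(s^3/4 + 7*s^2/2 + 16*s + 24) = (2*s^2 + 3*s + 1)/(2*(s^2 + 10*s + 24))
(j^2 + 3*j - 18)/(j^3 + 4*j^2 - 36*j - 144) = (j - 3)/(j^2 - 2*j - 24)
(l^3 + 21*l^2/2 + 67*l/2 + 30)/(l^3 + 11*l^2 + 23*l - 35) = (l^2 + 11*l/2 + 6)/(l^2 + 6*l - 7)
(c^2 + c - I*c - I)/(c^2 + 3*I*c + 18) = (c^2 + c - I*c - I)/(c^2 + 3*I*c + 18)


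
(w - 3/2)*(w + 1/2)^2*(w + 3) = w^4 + 5*w^3/2 - 11*w^2/4 - 33*w/8 - 9/8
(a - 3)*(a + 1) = a^2 - 2*a - 3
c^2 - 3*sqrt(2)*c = c*(c - 3*sqrt(2))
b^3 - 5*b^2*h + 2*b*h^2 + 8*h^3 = (b - 4*h)*(b - 2*h)*(b + h)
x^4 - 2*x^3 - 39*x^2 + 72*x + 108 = (x - 6)*(x - 3)*(x + 1)*(x + 6)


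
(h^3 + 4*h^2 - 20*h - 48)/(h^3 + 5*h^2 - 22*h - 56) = (h + 6)/(h + 7)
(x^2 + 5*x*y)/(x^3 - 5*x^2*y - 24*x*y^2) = (x + 5*y)/(x^2 - 5*x*y - 24*y^2)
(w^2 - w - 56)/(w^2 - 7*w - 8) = (w + 7)/(w + 1)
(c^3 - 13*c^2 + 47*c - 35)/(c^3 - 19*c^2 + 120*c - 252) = (c^2 - 6*c + 5)/(c^2 - 12*c + 36)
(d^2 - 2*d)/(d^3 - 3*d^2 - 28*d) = (2 - d)/(-d^2 + 3*d + 28)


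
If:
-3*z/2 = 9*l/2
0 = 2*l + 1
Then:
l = -1/2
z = 3/2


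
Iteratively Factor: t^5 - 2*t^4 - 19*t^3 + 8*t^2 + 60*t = (t - 5)*(t^4 + 3*t^3 - 4*t^2 - 12*t) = (t - 5)*(t + 2)*(t^3 + t^2 - 6*t) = t*(t - 5)*(t + 2)*(t^2 + t - 6) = t*(t - 5)*(t - 2)*(t + 2)*(t + 3)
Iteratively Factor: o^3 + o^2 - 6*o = (o - 2)*(o^2 + 3*o) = o*(o - 2)*(o + 3)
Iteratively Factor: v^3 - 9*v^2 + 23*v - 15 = (v - 5)*(v^2 - 4*v + 3) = (v - 5)*(v - 3)*(v - 1)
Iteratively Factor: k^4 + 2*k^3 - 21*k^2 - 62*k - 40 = (k - 5)*(k^3 + 7*k^2 + 14*k + 8) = (k - 5)*(k + 4)*(k^2 + 3*k + 2) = (k - 5)*(k + 1)*(k + 4)*(k + 2)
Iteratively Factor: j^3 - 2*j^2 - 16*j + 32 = (j + 4)*(j^2 - 6*j + 8) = (j - 4)*(j + 4)*(j - 2)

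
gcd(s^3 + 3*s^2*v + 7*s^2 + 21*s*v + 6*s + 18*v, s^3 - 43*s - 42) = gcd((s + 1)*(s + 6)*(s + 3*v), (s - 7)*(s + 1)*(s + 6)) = s^2 + 7*s + 6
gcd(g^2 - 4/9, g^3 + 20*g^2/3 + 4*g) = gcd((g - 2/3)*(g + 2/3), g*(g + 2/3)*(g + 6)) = g + 2/3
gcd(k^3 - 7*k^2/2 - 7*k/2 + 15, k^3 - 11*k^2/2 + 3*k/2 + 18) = k - 3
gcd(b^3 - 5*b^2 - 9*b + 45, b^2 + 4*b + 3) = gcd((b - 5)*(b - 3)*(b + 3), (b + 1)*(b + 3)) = b + 3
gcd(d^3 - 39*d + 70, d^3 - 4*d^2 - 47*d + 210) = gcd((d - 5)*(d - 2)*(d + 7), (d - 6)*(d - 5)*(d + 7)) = d^2 + 2*d - 35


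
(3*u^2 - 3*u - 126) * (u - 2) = 3*u^3 - 9*u^2 - 120*u + 252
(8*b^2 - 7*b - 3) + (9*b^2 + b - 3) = 17*b^2 - 6*b - 6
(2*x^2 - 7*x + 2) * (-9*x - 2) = -18*x^3 + 59*x^2 - 4*x - 4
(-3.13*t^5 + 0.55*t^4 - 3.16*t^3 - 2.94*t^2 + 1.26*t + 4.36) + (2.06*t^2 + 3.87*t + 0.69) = -3.13*t^5 + 0.55*t^4 - 3.16*t^3 - 0.88*t^2 + 5.13*t + 5.05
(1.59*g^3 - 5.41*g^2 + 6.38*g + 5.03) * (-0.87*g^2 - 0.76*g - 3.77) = -1.3833*g^5 + 3.4983*g^4 - 7.4333*g^3 + 11.1708*g^2 - 27.8754*g - 18.9631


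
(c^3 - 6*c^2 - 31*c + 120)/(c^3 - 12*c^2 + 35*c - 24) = (c + 5)/(c - 1)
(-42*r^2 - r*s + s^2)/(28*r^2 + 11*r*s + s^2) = (-42*r^2 - r*s + s^2)/(28*r^2 + 11*r*s + s^2)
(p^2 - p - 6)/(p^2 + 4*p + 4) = (p - 3)/(p + 2)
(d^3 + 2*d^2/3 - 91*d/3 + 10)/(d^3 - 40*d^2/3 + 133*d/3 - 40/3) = (d + 6)/(d - 8)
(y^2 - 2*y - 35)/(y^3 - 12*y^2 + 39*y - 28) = (y + 5)/(y^2 - 5*y + 4)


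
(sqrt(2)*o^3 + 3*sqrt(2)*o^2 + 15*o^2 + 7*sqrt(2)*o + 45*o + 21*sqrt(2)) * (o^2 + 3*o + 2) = sqrt(2)*o^5 + 6*sqrt(2)*o^4 + 15*o^4 + 18*sqrt(2)*o^3 + 90*o^3 + 48*sqrt(2)*o^2 + 165*o^2 + 90*o + 77*sqrt(2)*o + 42*sqrt(2)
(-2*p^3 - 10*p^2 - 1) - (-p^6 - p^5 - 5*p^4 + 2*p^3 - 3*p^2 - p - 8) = p^6 + p^5 + 5*p^4 - 4*p^3 - 7*p^2 + p + 7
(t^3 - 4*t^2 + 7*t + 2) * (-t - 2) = -t^4 + 2*t^3 + t^2 - 16*t - 4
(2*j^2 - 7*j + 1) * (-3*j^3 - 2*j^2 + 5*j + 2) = -6*j^5 + 17*j^4 + 21*j^3 - 33*j^2 - 9*j + 2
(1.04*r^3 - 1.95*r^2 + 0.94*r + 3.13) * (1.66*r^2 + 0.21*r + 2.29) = 1.7264*r^5 - 3.0186*r^4 + 3.5325*r^3 + 0.9277*r^2 + 2.8099*r + 7.1677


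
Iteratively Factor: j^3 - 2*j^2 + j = (j - 1)*(j^2 - j) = (j - 1)^2*(j)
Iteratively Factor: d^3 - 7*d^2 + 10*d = (d - 5)*(d^2 - 2*d) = (d - 5)*(d - 2)*(d)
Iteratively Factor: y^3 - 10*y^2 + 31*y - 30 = (y - 5)*(y^2 - 5*y + 6) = (y - 5)*(y - 3)*(y - 2)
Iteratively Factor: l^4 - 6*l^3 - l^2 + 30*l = (l - 3)*(l^3 - 3*l^2 - 10*l) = (l - 5)*(l - 3)*(l^2 + 2*l) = (l - 5)*(l - 3)*(l + 2)*(l)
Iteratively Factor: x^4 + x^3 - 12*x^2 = (x - 3)*(x^3 + 4*x^2) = x*(x - 3)*(x^2 + 4*x) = x*(x - 3)*(x + 4)*(x)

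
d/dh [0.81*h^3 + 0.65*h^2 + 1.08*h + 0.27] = 2.43*h^2 + 1.3*h + 1.08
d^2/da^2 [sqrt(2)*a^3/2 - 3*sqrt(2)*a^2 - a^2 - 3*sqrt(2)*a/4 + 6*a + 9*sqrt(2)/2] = 3*sqrt(2)*a - 6*sqrt(2) - 2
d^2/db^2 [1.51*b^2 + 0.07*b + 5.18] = 3.02000000000000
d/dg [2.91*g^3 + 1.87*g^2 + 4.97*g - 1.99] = 8.73*g^2 + 3.74*g + 4.97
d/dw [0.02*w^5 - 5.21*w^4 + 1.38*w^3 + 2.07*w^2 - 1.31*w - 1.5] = 0.1*w^4 - 20.84*w^3 + 4.14*w^2 + 4.14*w - 1.31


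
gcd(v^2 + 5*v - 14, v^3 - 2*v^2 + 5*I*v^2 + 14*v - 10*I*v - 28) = v - 2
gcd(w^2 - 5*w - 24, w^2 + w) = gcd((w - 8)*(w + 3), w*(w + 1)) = 1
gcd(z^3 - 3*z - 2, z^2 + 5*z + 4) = z + 1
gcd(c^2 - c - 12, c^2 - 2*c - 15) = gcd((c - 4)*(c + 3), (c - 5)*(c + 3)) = c + 3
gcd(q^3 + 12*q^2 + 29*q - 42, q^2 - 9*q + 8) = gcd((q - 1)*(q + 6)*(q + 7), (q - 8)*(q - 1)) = q - 1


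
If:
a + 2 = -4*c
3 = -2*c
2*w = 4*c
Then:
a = 4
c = -3/2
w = -3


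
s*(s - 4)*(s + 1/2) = s^3 - 7*s^2/2 - 2*s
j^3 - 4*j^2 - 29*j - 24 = (j - 8)*(j + 1)*(j + 3)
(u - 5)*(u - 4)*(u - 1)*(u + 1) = u^4 - 9*u^3 + 19*u^2 + 9*u - 20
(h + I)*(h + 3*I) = h^2 + 4*I*h - 3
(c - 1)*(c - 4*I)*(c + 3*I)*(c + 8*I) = c^4 - c^3 + 7*I*c^3 + 20*c^2 - 7*I*c^2 - 20*c + 96*I*c - 96*I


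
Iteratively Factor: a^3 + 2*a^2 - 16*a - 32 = (a + 2)*(a^2 - 16) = (a - 4)*(a + 2)*(a + 4)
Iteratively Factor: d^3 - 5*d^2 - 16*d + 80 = (d - 5)*(d^2 - 16) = (d - 5)*(d + 4)*(d - 4)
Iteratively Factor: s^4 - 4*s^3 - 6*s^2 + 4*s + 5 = (s + 1)*(s^3 - 5*s^2 - s + 5) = (s - 1)*(s + 1)*(s^2 - 4*s - 5) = (s - 1)*(s + 1)^2*(s - 5)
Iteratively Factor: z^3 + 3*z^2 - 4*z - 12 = (z - 2)*(z^2 + 5*z + 6) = (z - 2)*(z + 3)*(z + 2)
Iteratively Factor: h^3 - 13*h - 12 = (h + 1)*(h^2 - h - 12) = (h + 1)*(h + 3)*(h - 4)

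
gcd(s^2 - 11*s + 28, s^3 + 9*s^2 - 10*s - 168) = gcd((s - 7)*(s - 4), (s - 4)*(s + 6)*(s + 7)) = s - 4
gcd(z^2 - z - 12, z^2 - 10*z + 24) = z - 4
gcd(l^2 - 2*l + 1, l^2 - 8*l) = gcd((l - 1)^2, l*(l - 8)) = 1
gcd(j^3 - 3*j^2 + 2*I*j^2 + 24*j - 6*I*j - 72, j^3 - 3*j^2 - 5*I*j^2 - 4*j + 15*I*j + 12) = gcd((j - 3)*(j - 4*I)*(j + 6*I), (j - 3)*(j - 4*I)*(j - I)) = j^2 + j*(-3 - 4*I) + 12*I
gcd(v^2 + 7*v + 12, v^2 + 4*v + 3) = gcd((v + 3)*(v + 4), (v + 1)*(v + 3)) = v + 3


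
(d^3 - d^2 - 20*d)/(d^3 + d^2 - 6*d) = (d^2 - d - 20)/(d^2 + d - 6)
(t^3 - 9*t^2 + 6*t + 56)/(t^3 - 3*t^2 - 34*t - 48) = (t^2 - 11*t + 28)/(t^2 - 5*t - 24)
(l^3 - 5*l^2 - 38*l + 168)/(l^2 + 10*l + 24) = (l^2 - 11*l + 28)/(l + 4)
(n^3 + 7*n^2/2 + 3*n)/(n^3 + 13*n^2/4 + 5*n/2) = 2*(2*n + 3)/(4*n + 5)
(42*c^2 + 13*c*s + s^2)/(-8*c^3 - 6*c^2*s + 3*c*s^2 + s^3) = (42*c^2 + 13*c*s + s^2)/(-8*c^3 - 6*c^2*s + 3*c*s^2 + s^3)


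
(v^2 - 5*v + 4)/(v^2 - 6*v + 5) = (v - 4)/(v - 5)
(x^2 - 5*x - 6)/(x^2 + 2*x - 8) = (x^2 - 5*x - 6)/(x^2 + 2*x - 8)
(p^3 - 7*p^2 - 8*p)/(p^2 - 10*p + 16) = p*(p + 1)/(p - 2)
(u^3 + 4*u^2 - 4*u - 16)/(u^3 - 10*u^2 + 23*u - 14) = (u^2 + 6*u + 8)/(u^2 - 8*u + 7)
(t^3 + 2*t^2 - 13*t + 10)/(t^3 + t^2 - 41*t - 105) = (t^2 - 3*t + 2)/(t^2 - 4*t - 21)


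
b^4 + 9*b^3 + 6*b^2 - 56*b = b*(b - 2)*(b + 4)*(b + 7)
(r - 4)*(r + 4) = r^2 - 16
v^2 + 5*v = v*(v + 5)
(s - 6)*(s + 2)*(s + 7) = s^3 + 3*s^2 - 40*s - 84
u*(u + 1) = u^2 + u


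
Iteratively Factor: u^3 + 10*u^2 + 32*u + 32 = (u + 2)*(u^2 + 8*u + 16) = (u + 2)*(u + 4)*(u + 4)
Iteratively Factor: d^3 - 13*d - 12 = (d + 1)*(d^2 - d - 12) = (d + 1)*(d + 3)*(d - 4)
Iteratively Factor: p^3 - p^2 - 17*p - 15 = (p + 1)*(p^2 - 2*p - 15) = (p + 1)*(p + 3)*(p - 5)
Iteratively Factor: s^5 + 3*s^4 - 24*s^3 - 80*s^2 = (s + 4)*(s^4 - s^3 - 20*s^2) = (s + 4)^2*(s^3 - 5*s^2) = (s - 5)*(s + 4)^2*(s^2) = s*(s - 5)*(s + 4)^2*(s)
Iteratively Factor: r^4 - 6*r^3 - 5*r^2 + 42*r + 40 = (r - 5)*(r^3 - r^2 - 10*r - 8) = (r - 5)*(r + 2)*(r^2 - 3*r - 4) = (r - 5)*(r + 1)*(r + 2)*(r - 4)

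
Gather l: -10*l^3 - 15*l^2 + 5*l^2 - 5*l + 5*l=-10*l^3 - 10*l^2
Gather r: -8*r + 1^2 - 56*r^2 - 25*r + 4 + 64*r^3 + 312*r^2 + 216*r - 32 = 64*r^3 + 256*r^2 + 183*r - 27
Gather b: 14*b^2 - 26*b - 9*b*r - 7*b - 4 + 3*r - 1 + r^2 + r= 14*b^2 + b*(-9*r - 33) + r^2 + 4*r - 5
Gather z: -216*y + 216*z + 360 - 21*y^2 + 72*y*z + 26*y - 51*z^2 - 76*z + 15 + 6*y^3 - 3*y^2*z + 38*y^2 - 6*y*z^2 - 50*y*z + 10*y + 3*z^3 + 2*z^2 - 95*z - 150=6*y^3 + 17*y^2 - 180*y + 3*z^3 + z^2*(-6*y - 49) + z*(-3*y^2 + 22*y + 45) + 225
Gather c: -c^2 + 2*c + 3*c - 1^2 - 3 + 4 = -c^2 + 5*c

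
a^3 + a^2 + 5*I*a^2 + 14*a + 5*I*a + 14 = (a + 1)*(a - 2*I)*(a + 7*I)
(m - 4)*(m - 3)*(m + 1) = m^3 - 6*m^2 + 5*m + 12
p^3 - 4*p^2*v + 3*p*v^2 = p*(p - 3*v)*(p - v)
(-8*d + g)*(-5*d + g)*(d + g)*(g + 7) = 40*d^3*g + 280*d^3 + 27*d^2*g^2 + 189*d^2*g - 12*d*g^3 - 84*d*g^2 + g^4 + 7*g^3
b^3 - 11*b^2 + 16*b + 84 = (b - 7)*(b - 6)*(b + 2)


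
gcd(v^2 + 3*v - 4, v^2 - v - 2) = 1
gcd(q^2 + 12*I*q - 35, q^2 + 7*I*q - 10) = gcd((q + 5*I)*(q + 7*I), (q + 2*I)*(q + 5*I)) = q + 5*I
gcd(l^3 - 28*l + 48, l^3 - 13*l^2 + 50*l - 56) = l^2 - 6*l + 8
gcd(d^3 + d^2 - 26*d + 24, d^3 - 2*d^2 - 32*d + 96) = d^2 + 2*d - 24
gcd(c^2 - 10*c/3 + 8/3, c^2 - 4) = c - 2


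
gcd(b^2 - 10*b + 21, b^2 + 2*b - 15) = b - 3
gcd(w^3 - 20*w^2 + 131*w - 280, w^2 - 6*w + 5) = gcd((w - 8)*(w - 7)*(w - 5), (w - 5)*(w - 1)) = w - 5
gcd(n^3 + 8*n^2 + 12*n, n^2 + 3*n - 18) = n + 6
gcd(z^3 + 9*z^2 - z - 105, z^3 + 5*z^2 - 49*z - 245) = z^2 + 12*z + 35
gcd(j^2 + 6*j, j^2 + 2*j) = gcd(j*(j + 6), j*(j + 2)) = j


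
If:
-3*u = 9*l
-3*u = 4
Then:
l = 4/9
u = -4/3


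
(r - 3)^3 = r^3 - 9*r^2 + 27*r - 27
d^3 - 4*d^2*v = d^2*(d - 4*v)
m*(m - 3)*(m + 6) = m^3 + 3*m^2 - 18*m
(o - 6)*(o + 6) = o^2 - 36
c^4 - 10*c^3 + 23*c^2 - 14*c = c*(c - 7)*(c - 2)*(c - 1)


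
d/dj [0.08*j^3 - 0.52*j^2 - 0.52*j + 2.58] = 0.24*j^2 - 1.04*j - 0.52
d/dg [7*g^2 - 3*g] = 14*g - 3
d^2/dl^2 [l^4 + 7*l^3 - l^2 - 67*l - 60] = 12*l^2 + 42*l - 2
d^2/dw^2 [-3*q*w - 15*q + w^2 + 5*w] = 2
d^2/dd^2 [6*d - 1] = 0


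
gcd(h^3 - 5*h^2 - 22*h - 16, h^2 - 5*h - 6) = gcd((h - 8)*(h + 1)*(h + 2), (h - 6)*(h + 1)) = h + 1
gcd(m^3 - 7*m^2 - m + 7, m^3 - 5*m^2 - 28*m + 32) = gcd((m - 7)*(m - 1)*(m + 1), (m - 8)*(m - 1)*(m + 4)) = m - 1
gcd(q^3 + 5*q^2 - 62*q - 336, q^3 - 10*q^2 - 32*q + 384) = q^2 - 2*q - 48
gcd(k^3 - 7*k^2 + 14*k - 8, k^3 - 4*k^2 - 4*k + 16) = k^2 - 6*k + 8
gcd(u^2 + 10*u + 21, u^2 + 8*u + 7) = u + 7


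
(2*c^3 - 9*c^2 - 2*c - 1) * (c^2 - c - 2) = 2*c^5 - 11*c^4 + 3*c^3 + 19*c^2 + 5*c + 2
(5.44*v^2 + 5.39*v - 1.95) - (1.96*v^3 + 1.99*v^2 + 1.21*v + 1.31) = -1.96*v^3 + 3.45*v^2 + 4.18*v - 3.26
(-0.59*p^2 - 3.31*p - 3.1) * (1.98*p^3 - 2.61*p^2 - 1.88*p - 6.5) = -1.1682*p^5 - 5.0139*p^4 + 3.6103*p^3 + 18.1488*p^2 + 27.343*p + 20.15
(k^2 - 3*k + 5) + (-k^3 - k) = -k^3 + k^2 - 4*k + 5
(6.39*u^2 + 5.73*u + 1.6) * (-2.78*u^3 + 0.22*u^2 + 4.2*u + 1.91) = -17.7642*u^5 - 14.5236*u^4 + 23.6506*u^3 + 36.6229*u^2 + 17.6643*u + 3.056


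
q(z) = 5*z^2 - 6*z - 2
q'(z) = 10*z - 6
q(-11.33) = 707.82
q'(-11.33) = -119.30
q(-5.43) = 178.00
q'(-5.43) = -60.30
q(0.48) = -3.73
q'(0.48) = -1.20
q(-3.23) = 69.54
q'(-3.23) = -38.30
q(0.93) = -3.26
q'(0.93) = 3.30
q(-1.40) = 16.20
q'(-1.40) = -20.00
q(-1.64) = 21.29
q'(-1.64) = -22.40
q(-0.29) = 0.16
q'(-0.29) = -8.90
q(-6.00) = 214.00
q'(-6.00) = -66.00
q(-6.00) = 214.00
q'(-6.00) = -66.00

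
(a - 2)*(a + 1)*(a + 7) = a^3 + 6*a^2 - 9*a - 14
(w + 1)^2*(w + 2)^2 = w^4 + 6*w^3 + 13*w^2 + 12*w + 4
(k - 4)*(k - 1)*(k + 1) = k^3 - 4*k^2 - k + 4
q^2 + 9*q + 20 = (q + 4)*(q + 5)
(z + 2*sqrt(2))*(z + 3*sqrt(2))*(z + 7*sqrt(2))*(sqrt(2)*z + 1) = sqrt(2)*z^4 + 25*z^3 + 94*sqrt(2)*z^2 + 250*z + 84*sqrt(2)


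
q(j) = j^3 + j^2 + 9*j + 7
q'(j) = 3*j^2 + 2*j + 9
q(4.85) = 188.26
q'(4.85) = 89.27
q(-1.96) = -14.33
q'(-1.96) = 16.60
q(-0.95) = -1.50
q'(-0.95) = 9.81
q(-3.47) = -53.97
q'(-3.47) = 38.18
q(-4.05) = -79.48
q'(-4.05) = 50.11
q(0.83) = 15.73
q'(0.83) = 12.73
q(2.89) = 65.50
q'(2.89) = 39.84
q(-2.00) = -15.00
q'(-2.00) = 17.00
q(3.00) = 70.00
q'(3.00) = 42.00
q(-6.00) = -227.00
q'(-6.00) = 105.00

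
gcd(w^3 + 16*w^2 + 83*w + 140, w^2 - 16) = w + 4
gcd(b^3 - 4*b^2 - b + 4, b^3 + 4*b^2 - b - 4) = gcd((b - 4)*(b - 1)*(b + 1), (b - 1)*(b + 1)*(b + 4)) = b^2 - 1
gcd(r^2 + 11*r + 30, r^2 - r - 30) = r + 5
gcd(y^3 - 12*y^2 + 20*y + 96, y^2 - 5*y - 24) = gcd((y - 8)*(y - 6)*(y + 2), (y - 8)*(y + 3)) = y - 8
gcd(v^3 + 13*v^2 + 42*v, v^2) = v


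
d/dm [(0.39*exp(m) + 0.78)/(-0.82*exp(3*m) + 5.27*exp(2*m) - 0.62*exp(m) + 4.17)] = (0.6396*exp(3*m) - 0.1365*exp(2*m) - 8.2212*exp(m) + 2.1099)*exp(m)/(0.6724*exp(6*m) - 8.6428*exp(5*m) + 28.7897*exp(4*m) - 13.3736*exp(3*m) + 44.3362*exp(2*m) - 5.1708*exp(m) + 17.3889)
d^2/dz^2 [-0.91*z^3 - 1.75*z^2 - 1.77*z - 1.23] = -5.46*z - 3.5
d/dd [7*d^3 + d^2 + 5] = d*(21*d + 2)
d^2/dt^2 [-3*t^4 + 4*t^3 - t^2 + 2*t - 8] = -36*t^2 + 24*t - 2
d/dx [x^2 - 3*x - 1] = 2*x - 3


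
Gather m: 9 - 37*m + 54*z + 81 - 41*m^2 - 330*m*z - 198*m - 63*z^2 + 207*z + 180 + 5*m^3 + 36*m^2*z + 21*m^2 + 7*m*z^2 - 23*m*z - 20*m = 5*m^3 + m^2*(36*z - 20) + m*(7*z^2 - 353*z - 255) - 63*z^2 + 261*z + 270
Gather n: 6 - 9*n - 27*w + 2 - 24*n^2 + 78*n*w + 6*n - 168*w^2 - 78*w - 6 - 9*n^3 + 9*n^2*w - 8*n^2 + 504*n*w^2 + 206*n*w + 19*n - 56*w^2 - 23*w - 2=-9*n^3 + n^2*(9*w - 32) + n*(504*w^2 + 284*w + 16) - 224*w^2 - 128*w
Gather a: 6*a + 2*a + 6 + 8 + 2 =8*a + 16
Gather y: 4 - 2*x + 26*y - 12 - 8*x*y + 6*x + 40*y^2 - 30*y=4*x + 40*y^2 + y*(-8*x - 4) - 8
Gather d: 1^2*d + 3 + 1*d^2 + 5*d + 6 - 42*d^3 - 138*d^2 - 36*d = -42*d^3 - 137*d^2 - 30*d + 9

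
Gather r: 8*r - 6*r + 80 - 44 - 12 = 2*r + 24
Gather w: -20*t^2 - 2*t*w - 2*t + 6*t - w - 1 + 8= -20*t^2 + 4*t + w*(-2*t - 1) + 7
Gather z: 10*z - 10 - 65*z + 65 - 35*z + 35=90 - 90*z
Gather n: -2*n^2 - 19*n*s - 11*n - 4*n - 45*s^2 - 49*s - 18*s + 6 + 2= -2*n^2 + n*(-19*s - 15) - 45*s^2 - 67*s + 8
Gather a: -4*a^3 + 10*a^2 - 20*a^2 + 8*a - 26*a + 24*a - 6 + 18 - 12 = -4*a^3 - 10*a^2 + 6*a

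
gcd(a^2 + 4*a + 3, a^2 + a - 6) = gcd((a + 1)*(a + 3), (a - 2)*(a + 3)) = a + 3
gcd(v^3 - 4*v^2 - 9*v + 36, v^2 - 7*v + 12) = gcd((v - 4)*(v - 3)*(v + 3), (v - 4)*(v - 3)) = v^2 - 7*v + 12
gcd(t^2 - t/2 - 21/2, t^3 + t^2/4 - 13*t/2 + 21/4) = t + 3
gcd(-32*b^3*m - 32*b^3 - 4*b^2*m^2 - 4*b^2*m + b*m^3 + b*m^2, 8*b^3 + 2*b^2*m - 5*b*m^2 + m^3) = 1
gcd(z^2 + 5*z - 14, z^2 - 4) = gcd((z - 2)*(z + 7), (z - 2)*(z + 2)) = z - 2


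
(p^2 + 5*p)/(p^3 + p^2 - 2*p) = (p + 5)/(p^2 + p - 2)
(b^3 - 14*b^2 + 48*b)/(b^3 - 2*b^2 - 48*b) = (b - 6)/(b + 6)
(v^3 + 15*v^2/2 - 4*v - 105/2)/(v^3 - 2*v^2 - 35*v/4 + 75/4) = 2*(v + 7)/(2*v - 5)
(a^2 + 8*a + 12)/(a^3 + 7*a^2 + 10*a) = (a + 6)/(a*(a + 5))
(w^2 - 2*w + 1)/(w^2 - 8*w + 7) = (w - 1)/(w - 7)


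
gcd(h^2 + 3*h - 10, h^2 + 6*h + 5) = h + 5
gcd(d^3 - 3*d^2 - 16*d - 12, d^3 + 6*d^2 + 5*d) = d + 1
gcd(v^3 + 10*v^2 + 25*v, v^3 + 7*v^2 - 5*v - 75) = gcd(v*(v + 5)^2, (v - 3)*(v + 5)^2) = v^2 + 10*v + 25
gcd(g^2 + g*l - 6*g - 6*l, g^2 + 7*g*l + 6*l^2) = g + l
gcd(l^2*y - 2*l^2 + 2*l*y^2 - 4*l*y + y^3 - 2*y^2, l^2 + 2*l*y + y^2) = l^2 + 2*l*y + y^2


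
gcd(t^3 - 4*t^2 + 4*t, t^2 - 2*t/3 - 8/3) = t - 2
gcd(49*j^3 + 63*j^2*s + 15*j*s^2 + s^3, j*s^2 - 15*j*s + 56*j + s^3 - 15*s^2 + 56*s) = j + s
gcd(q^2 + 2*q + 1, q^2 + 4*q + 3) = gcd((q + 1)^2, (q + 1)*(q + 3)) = q + 1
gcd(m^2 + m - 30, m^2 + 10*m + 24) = m + 6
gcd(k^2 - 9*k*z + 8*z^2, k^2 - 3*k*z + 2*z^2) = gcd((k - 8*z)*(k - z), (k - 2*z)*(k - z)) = -k + z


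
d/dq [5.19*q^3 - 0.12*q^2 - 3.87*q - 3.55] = 15.57*q^2 - 0.24*q - 3.87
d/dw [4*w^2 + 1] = 8*w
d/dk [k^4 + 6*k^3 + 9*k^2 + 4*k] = 4*k^3 + 18*k^2 + 18*k + 4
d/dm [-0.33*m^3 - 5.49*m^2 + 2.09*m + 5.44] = -0.99*m^2 - 10.98*m + 2.09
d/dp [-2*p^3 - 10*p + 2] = -6*p^2 - 10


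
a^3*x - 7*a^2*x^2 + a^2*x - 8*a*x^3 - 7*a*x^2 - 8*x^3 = (a - 8*x)*(a + x)*(a*x + x)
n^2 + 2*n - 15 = (n - 3)*(n + 5)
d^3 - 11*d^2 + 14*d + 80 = (d - 8)*(d - 5)*(d + 2)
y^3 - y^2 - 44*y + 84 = (y - 6)*(y - 2)*(y + 7)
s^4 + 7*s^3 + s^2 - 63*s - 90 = (s - 3)*(s + 2)*(s + 3)*(s + 5)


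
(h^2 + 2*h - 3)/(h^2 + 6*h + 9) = (h - 1)/(h + 3)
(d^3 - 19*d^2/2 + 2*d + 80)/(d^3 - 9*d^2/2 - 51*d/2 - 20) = (d - 4)/(d + 1)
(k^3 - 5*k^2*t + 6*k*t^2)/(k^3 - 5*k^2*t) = (k^2 - 5*k*t + 6*t^2)/(k*(k - 5*t))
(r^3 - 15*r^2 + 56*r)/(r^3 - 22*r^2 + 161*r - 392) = r/(r - 7)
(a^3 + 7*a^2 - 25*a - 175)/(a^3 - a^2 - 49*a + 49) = (a^2 - 25)/(a^2 - 8*a + 7)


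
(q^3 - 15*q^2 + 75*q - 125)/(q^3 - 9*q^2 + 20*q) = (q^2 - 10*q + 25)/(q*(q - 4))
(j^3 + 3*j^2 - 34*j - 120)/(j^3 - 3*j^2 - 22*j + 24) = (j + 5)/(j - 1)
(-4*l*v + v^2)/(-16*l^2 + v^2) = v/(4*l + v)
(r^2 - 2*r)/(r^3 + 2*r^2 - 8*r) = 1/(r + 4)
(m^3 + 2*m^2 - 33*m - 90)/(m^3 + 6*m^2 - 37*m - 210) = (m + 3)/(m + 7)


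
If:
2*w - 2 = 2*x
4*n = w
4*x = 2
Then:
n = 3/8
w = 3/2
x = 1/2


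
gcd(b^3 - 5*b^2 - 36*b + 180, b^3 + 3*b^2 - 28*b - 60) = b^2 + b - 30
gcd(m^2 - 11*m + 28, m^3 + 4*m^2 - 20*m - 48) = m - 4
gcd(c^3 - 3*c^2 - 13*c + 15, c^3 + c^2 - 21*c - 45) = c^2 - 2*c - 15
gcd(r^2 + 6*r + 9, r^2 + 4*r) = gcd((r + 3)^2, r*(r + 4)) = 1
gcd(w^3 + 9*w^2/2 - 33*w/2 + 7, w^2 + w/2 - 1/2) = w - 1/2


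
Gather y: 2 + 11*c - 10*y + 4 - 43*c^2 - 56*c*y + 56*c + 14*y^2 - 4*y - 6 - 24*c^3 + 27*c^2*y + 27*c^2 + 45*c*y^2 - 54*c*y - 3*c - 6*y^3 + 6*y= -24*c^3 - 16*c^2 + 64*c - 6*y^3 + y^2*(45*c + 14) + y*(27*c^2 - 110*c - 8)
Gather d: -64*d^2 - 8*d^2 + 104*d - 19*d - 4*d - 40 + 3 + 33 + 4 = -72*d^2 + 81*d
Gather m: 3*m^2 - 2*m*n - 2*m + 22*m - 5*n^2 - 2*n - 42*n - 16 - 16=3*m^2 + m*(20 - 2*n) - 5*n^2 - 44*n - 32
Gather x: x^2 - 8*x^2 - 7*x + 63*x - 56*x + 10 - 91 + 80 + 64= 63 - 7*x^2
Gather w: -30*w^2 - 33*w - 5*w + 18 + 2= -30*w^2 - 38*w + 20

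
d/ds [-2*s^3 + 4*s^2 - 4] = 2*s*(4 - 3*s)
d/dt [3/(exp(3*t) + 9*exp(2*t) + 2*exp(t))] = 3*(-3*exp(2*t) - 18*exp(t) - 2)*exp(-t)/(exp(2*t) + 9*exp(t) + 2)^2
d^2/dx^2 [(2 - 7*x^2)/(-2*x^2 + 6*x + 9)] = 6*(28*x^3 + 118*x^2 + 24*x + 153)/(8*x^6 - 72*x^5 + 108*x^4 + 432*x^3 - 486*x^2 - 1458*x - 729)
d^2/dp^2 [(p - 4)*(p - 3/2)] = 2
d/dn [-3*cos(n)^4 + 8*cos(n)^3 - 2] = 12*(cos(n) - 2)*sin(n)*cos(n)^2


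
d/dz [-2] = 0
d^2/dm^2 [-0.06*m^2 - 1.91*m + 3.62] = -0.120000000000000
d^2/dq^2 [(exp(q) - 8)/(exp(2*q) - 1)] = (8*(exp(q) - 8)*exp(3*q) - 8*(exp(q) - 4)*(exp(2*q) - 1)*exp(q) + (exp(2*q) - 1)^2)*exp(q)/(exp(2*q) - 1)^3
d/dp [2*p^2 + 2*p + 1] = 4*p + 2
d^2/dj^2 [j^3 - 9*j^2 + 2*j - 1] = 6*j - 18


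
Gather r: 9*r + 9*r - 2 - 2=18*r - 4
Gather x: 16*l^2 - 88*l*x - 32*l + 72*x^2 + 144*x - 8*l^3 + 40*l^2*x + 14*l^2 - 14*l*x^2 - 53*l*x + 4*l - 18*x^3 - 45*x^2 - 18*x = -8*l^3 + 30*l^2 - 28*l - 18*x^3 + x^2*(27 - 14*l) + x*(40*l^2 - 141*l + 126)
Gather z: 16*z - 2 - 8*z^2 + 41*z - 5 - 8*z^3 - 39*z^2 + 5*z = -8*z^3 - 47*z^2 + 62*z - 7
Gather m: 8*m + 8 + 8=8*m + 16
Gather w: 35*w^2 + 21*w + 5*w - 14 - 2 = 35*w^2 + 26*w - 16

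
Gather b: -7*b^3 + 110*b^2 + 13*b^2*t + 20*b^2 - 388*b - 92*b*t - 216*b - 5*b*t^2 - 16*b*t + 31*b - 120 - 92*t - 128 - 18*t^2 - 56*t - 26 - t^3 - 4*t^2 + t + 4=-7*b^3 + b^2*(13*t + 130) + b*(-5*t^2 - 108*t - 573) - t^3 - 22*t^2 - 147*t - 270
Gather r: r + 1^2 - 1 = r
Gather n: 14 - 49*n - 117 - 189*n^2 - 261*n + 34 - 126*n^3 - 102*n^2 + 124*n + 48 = -126*n^3 - 291*n^2 - 186*n - 21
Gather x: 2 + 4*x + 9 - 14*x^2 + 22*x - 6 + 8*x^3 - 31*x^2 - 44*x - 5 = 8*x^3 - 45*x^2 - 18*x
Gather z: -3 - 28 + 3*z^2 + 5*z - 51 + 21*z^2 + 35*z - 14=24*z^2 + 40*z - 96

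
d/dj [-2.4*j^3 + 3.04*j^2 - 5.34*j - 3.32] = -7.2*j^2 + 6.08*j - 5.34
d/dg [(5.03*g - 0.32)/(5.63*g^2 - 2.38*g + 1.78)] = (-28.3189*g^2 + 3.6032*g + 8.1918)/(31.6969*g^4 - 26.7988*g^3 + 25.7072*g^2 - 8.4728*g + 3.1684)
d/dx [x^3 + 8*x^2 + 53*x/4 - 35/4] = 3*x^2 + 16*x + 53/4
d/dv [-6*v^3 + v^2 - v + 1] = -18*v^2 + 2*v - 1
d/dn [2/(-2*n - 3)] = 4/(2*n + 3)^2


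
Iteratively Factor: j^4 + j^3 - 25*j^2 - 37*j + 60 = (j + 3)*(j^3 - 2*j^2 - 19*j + 20) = (j + 3)*(j + 4)*(j^2 - 6*j + 5) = (j - 5)*(j + 3)*(j + 4)*(j - 1)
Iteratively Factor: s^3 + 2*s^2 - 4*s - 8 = (s + 2)*(s^2 - 4) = (s - 2)*(s + 2)*(s + 2)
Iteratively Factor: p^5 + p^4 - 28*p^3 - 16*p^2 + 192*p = (p + 4)*(p^4 - 3*p^3 - 16*p^2 + 48*p) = (p - 3)*(p + 4)*(p^3 - 16*p) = (p - 3)*(p + 4)^2*(p^2 - 4*p) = (p - 4)*(p - 3)*(p + 4)^2*(p)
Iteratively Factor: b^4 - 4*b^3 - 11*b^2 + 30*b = (b + 3)*(b^3 - 7*b^2 + 10*b) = (b - 5)*(b + 3)*(b^2 - 2*b) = (b - 5)*(b - 2)*(b + 3)*(b)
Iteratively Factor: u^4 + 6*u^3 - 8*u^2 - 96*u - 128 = (u + 4)*(u^3 + 2*u^2 - 16*u - 32) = (u + 4)^2*(u^2 - 2*u - 8) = (u + 2)*(u + 4)^2*(u - 4)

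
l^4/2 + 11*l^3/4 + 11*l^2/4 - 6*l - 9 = (l/2 + 1)*(l - 3/2)*(l + 2)*(l + 3)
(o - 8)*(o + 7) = o^2 - o - 56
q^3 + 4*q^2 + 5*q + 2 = (q + 1)^2*(q + 2)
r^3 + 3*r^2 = r^2*(r + 3)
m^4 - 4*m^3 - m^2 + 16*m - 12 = (m - 3)*(m - 2)*(m - 1)*(m + 2)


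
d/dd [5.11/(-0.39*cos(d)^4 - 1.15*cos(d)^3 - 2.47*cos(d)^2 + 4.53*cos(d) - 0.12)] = (-7.9716*cos(d)^3 - 17.6295*cos(d)^2 - 25.2434*cos(d) + 23.1483)*sin(d)/(0.39*cos(d)^4 + 1.15*cos(d)^3 + 2.47*cos(d)^2 - 4.53*cos(d) + 0.12)^2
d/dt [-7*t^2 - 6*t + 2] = -14*t - 6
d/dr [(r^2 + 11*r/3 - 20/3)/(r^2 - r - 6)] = 2*(-7*r^2 + 2*r - 43)/(3*(r^4 - 2*r^3 - 11*r^2 + 12*r + 36))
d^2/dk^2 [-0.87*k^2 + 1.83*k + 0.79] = -1.74000000000000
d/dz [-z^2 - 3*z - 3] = -2*z - 3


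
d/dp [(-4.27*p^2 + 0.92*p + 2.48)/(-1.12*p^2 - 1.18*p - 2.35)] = (6.069*p^2 + 25.6242*p + 0.764399999999999)/(1.2544*p^4 + 2.6432*p^3 + 6.6564*p^2 + 5.546*p + 5.5225)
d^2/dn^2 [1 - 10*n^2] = -20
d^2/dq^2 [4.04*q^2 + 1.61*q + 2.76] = 8.08000000000000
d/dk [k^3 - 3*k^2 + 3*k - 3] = 3*k^2 - 6*k + 3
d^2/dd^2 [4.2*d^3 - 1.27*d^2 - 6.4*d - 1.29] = 25.2*d - 2.54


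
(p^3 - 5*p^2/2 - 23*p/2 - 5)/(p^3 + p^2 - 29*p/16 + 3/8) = 8*(2*p^2 - 9*p - 5)/(16*p^2 - 16*p + 3)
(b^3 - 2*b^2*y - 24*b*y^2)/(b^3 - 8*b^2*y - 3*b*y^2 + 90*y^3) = b*(-b - 4*y)/(-b^2 + 2*b*y + 15*y^2)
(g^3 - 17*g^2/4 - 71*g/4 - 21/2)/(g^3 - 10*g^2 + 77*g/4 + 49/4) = (4*g^2 + 11*g + 6)/(4*g^2 - 12*g - 7)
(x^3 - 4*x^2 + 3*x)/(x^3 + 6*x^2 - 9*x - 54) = x*(x - 1)/(x^2 + 9*x + 18)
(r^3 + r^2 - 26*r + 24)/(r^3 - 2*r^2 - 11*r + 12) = (r + 6)/(r + 3)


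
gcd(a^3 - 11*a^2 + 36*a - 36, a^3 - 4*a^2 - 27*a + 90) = a^2 - 9*a + 18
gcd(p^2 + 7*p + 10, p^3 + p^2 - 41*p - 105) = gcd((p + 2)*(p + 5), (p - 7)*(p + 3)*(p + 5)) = p + 5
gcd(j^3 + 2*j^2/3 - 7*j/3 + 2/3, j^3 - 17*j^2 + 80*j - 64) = j - 1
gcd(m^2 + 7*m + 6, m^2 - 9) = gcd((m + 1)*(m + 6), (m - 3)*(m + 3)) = 1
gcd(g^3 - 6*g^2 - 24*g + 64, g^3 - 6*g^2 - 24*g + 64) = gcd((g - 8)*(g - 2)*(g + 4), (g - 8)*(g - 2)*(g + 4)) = g^3 - 6*g^2 - 24*g + 64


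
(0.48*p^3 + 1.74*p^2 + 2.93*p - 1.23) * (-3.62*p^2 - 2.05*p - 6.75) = -1.7376*p^5 - 7.2828*p^4 - 17.4136*p^3 - 13.2989*p^2 - 17.256*p + 8.3025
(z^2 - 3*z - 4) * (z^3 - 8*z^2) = z^5 - 11*z^4 + 20*z^3 + 32*z^2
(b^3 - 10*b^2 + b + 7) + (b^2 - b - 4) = b^3 - 9*b^2 + 3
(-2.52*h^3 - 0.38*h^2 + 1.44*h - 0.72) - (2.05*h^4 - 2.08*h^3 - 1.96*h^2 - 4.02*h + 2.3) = -2.05*h^4 - 0.44*h^3 + 1.58*h^2 + 5.46*h - 3.02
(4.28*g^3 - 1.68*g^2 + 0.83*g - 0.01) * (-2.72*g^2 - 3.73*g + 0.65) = -11.6416*g^5 - 11.3948*g^4 + 6.7908*g^3 - 4.1607*g^2 + 0.5768*g - 0.0065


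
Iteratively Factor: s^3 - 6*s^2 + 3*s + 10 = (s - 2)*(s^2 - 4*s - 5) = (s - 5)*(s - 2)*(s + 1)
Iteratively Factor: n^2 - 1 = (n + 1)*(n - 1)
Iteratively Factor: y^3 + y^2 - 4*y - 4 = (y - 2)*(y^2 + 3*y + 2) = (y - 2)*(y + 1)*(y + 2)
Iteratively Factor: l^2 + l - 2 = (l - 1)*(l + 2)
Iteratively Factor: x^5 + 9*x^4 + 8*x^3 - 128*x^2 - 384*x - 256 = (x + 4)*(x^4 + 5*x^3 - 12*x^2 - 80*x - 64) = (x + 4)^2*(x^3 + x^2 - 16*x - 16) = (x - 4)*(x + 4)^2*(x^2 + 5*x + 4) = (x - 4)*(x + 1)*(x + 4)^2*(x + 4)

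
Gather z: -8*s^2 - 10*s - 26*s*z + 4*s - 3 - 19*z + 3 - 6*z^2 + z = -8*s^2 - 6*s - 6*z^2 + z*(-26*s - 18)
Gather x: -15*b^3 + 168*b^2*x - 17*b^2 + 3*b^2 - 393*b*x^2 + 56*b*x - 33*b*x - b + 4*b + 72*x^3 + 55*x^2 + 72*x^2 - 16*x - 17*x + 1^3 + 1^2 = -15*b^3 - 14*b^2 + 3*b + 72*x^3 + x^2*(127 - 393*b) + x*(168*b^2 + 23*b - 33) + 2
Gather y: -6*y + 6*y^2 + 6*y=6*y^2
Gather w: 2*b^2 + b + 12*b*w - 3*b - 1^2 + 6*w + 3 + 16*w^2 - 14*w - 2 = 2*b^2 - 2*b + 16*w^2 + w*(12*b - 8)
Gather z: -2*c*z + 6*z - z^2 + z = -z^2 + z*(7 - 2*c)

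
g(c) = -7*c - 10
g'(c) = -7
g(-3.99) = 17.93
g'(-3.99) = -7.00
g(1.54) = -20.78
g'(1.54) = -7.00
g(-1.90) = 3.30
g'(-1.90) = -7.00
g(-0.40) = -7.20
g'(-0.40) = -7.00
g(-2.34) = 6.38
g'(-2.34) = -7.00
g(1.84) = -22.88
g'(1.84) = -7.00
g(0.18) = -11.26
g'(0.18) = -7.00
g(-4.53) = 21.71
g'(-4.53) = -7.00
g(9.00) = -73.00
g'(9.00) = -7.00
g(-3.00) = 11.00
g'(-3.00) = -7.00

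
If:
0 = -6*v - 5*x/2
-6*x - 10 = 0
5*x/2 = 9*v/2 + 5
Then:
No Solution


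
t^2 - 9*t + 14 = (t - 7)*(t - 2)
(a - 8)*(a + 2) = a^2 - 6*a - 16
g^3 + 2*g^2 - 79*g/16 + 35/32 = (g - 5/4)*(g - 1/4)*(g + 7/2)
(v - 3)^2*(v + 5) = v^3 - v^2 - 21*v + 45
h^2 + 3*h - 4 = (h - 1)*(h + 4)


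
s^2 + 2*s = s*(s + 2)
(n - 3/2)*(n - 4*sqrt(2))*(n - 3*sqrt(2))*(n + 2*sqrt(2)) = n^4 - 5*sqrt(2)*n^3 - 3*n^3/2 - 4*n^2 + 15*sqrt(2)*n^2/2 + 6*n + 48*sqrt(2)*n - 72*sqrt(2)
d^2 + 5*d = d*(d + 5)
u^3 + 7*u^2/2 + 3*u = u*(u + 3/2)*(u + 2)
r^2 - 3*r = r*(r - 3)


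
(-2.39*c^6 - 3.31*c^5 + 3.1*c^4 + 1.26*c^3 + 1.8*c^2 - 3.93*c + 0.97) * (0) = 0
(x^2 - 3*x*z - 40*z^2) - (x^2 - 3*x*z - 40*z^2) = 0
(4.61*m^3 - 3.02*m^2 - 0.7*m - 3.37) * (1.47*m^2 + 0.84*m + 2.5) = 6.7767*m^5 - 0.567*m^4 + 7.9592*m^3 - 13.0919*m^2 - 4.5808*m - 8.425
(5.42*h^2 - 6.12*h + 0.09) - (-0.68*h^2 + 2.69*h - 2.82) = 6.1*h^2 - 8.81*h + 2.91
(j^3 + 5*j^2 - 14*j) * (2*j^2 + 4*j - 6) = 2*j^5 + 14*j^4 - 14*j^3 - 86*j^2 + 84*j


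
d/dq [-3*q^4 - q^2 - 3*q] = -12*q^3 - 2*q - 3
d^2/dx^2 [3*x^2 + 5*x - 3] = 6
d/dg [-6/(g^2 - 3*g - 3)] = 6*(2*g - 3)/(-g^2 + 3*g + 3)^2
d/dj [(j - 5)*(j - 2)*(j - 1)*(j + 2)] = 4*j^3 - 18*j^2 + 2*j + 24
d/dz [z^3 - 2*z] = 3*z^2 - 2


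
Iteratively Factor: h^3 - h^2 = (h)*(h^2 - h) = h^2*(h - 1)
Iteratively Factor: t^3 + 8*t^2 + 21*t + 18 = (t + 3)*(t^2 + 5*t + 6) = (t + 2)*(t + 3)*(t + 3)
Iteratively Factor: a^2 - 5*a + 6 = (a - 2)*(a - 3)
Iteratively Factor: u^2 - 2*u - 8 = (u - 4)*(u + 2)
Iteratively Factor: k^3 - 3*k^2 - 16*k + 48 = (k - 3)*(k^2 - 16) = (k - 3)*(k + 4)*(k - 4)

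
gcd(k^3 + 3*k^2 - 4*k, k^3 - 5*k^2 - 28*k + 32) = k^2 + 3*k - 4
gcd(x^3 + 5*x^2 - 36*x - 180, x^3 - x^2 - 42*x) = x + 6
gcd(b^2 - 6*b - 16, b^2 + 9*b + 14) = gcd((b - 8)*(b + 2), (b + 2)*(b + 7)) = b + 2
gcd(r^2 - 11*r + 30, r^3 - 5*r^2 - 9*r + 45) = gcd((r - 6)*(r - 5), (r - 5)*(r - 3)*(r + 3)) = r - 5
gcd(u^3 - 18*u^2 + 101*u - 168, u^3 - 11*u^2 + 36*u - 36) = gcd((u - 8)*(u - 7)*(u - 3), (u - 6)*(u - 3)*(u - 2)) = u - 3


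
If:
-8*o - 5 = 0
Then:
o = -5/8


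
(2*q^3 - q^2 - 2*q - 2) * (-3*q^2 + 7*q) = -6*q^5 + 17*q^4 - q^3 - 8*q^2 - 14*q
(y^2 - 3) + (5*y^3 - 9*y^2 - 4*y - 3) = 5*y^3 - 8*y^2 - 4*y - 6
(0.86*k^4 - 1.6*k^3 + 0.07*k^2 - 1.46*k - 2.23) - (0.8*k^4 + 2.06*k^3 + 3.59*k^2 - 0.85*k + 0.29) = 0.0599999999999999*k^4 - 3.66*k^3 - 3.52*k^2 - 0.61*k - 2.52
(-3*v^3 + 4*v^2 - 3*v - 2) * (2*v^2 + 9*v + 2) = -6*v^5 - 19*v^4 + 24*v^3 - 23*v^2 - 24*v - 4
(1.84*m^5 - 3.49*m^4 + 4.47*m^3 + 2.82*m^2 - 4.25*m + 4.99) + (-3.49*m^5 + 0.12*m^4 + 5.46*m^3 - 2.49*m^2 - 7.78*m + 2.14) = -1.65*m^5 - 3.37*m^4 + 9.93*m^3 + 0.33*m^2 - 12.03*m + 7.13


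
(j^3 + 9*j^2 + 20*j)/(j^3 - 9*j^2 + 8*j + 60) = j*(j^2 + 9*j + 20)/(j^3 - 9*j^2 + 8*j + 60)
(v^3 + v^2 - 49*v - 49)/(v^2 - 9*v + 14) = (v^2 + 8*v + 7)/(v - 2)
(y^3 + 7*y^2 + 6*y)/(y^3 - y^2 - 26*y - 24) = y*(y + 6)/(y^2 - 2*y - 24)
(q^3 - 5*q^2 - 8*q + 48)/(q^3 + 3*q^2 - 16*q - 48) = (q - 4)/(q + 4)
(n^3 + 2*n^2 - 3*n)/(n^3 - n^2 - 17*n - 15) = n*(n - 1)/(n^2 - 4*n - 5)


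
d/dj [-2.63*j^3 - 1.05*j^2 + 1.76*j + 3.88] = -7.89*j^2 - 2.1*j + 1.76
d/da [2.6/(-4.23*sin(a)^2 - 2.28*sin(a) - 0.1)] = (21.996*sin(a) + 5.928)*cos(a)/(4.23*sin(a)^2 + 2.28*sin(a) + 0.1)^2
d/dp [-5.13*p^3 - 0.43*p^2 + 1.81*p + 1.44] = -15.39*p^2 - 0.86*p + 1.81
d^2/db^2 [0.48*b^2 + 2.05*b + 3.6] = 0.960000000000000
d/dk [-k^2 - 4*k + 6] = -2*k - 4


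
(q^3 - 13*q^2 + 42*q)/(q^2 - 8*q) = (q^2 - 13*q + 42)/(q - 8)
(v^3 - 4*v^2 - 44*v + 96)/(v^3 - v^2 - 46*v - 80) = (v^2 + 4*v - 12)/(v^2 + 7*v + 10)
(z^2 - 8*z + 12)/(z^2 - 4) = (z - 6)/(z + 2)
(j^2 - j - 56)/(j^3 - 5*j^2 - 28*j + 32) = (j + 7)/(j^2 + 3*j - 4)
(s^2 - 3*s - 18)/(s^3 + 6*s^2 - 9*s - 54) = (s - 6)/(s^2 + 3*s - 18)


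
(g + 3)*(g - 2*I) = g^2 + 3*g - 2*I*g - 6*I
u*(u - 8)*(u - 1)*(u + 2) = u^4 - 7*u^3 - 10*u^2 + 16*u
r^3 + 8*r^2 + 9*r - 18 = (r - 1)*(r + 3)*(r + 6)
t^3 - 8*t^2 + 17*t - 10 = (t - 5)*(t - 2)*(t - 1)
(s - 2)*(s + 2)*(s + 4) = s^3 + 4*s^2 - 4*s - 16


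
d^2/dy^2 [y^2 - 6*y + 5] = 2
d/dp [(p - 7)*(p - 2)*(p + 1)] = 3*p^2 - 16*p + 5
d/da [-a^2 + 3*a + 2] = 3 - 2*a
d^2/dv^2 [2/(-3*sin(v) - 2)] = 6*(3*sin(v)^2 - 2*sin(v) - 6)/(3*sin(v) + 2)^3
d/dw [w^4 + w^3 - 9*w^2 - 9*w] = 4*w^3 + 3*w^2 - 18*w - 9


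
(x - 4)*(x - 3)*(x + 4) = x^3 - 3*x^2 - 16*x + 48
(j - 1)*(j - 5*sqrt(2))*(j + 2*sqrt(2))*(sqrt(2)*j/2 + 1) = sqrt(2)*j^4/2 - 2*j^3 - sqrt(2)*j^3/2 - 13*sqrt(2)*j^2 + 2*j^2 - 20*j + 13*sqrt(2)*j + 20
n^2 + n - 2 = (n - 1)*(n + 2)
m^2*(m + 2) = m^3 + 2*m^2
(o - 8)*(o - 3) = o^2 - 11*o + 24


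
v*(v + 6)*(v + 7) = v^3 + 13*v^2 + 42*v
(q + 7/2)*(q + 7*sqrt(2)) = q^2 + 7*q/2 + 7*sqrt(2)*q + 49*sqrt(2)/2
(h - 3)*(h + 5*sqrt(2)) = h^2 - 3*h + 5*sqrt(2)*h - 15*sqrt(2)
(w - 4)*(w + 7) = w^2 + 3*w - 28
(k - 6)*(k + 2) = k^2 - 4*k - 12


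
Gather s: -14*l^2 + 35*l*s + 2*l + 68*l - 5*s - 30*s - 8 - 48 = -14*l^2 + 70*l + s*(35*l - 35) - 56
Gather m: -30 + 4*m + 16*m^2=16*m^2 + 4*m - 30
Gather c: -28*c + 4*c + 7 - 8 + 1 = -24*c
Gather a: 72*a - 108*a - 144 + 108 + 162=126 - 36*a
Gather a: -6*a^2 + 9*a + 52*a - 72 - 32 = -6*a^2 + 61*a - 104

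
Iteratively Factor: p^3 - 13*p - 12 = (p + 3)*(p^2 - 3*p - 4) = (p + 1)*(p + 3)*(p - 4)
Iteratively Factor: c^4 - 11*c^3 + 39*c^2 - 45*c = (c - 5)*(c^3 - 6*c^2 + 9*c) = (c - 5)*(c - 3)*(c^2 - 3*c) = (c - 5)*(c - 3)^2*(c)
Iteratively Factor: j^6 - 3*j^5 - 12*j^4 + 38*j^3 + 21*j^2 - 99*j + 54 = (j - 3)*(j^5 - 12*j^3 + 2*j^2 + 27*j - 18) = (j - 3)*(j - 1)*(j^4 + j^3 - 11*j^2 - 9*j + 18) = (j - 3)*(j - 1)*(j + 3)*(j^3 - 2*j^2 - 5*j + 6) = (j - 3)*(j - 1)^2*(j + 3)*(j^2 - j - 6) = (j - 3)*(j - 1)^2*(j + 2)*(j + 3)*(j - 3)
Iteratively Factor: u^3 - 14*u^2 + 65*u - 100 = (u - 5)*(u^2 - 9*u + 20) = (u - 5)^2*(u - 4)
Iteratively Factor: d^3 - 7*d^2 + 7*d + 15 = (d - 5)*(d^2 - 2*d - 3) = (d - 5)*(d + 1)*(d - 3)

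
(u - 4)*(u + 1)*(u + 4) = u^3 + u^2 - 16*u - 16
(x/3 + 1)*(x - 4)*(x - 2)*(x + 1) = x^4/3 - 2*x^3/3 - 13*x^2/3 + 14*x/3 + 8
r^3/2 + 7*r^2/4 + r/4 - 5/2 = (r/2 + 1)*(r - 1)*(r + 5/2)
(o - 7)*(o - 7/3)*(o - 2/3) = o^3 - 10*o^2 + 203*o/9 - 98/9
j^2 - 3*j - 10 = (j - 5)*(j + 2)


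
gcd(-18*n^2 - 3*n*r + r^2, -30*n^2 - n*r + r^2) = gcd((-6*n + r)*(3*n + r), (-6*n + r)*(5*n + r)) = -6*n + r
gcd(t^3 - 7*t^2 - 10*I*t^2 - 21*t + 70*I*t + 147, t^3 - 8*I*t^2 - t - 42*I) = t^2 - 10*I*t - 21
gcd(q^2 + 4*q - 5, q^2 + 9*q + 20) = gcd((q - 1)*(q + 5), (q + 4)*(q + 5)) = q + 5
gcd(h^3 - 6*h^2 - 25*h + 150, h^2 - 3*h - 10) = h - 5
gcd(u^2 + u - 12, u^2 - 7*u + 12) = u - 3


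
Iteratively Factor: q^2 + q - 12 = (q - 3)*(q + 4)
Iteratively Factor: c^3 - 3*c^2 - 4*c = (c)*(c^2 - 3*c - 4) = c*(c + 1)*(c - 4)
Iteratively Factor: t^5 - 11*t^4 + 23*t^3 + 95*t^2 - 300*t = (t + 3)*(t^4 - 14*t^3 + 65*t^2 - 100*t) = t*(t + 3)*(t^3 - 14*t^2 + 65*t - 100) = t*(t - 4)*(t + 3)*(t^2 - 10*t + 25) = t*(t - 5)*(t - 4)*(t + 3)*(t - 5)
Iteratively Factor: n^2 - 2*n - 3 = (n + 1)*(n - 3)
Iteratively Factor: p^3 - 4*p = (p + 2)*(p^2 - 2*p) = (p - 2)*(p + 2)*(p)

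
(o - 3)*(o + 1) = o^2 - 2*o - 3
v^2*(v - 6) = v^3 - 6*v^2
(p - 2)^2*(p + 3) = p^3 - p^2 - 8*p + 12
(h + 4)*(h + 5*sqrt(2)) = h^2 + 4*h + 5*sqrt(2)*h + 20*sqrt(2)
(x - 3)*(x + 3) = x^2 - 9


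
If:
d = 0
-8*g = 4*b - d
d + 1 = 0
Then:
No Solution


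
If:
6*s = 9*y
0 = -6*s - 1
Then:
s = -1/6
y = -1/9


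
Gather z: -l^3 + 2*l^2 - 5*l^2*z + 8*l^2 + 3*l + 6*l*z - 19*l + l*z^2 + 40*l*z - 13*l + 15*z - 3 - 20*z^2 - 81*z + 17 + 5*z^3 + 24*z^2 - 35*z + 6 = -l^3 + 10*l^2 - 29*l + 5*z^3 + z^2*(l + 4) + z*(-5*l^2 + 46*l - 101) + 20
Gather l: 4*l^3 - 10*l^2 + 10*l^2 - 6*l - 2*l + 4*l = 4*l^3 - 4*l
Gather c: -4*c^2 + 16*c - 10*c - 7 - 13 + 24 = -4*c^2 + 6*c + 4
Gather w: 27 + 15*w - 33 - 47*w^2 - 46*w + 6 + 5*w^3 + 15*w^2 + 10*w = 5*w^3 - 32*w^2 - 21*w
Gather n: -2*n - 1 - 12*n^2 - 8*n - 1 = -12*n^2 - 10*n - 2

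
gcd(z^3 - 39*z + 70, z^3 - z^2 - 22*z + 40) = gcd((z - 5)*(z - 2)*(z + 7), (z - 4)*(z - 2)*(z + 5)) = z - 2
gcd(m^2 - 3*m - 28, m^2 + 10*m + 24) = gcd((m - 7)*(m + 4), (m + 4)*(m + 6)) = m + 4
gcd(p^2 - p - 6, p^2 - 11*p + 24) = p - 3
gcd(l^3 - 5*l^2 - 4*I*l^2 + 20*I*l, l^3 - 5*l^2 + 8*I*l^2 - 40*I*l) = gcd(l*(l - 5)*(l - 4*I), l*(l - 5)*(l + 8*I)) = l^2 - 5*l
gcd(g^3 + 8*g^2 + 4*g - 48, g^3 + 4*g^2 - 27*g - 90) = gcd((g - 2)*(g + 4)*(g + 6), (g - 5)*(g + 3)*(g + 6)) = g + 6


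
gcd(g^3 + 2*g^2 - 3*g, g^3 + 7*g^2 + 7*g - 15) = g^2 + 2*g - 3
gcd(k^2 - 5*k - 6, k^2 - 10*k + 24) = k - 6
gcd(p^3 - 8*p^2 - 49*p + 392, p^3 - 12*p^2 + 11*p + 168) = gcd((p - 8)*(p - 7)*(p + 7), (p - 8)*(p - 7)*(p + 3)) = p^2 - 15*p + 56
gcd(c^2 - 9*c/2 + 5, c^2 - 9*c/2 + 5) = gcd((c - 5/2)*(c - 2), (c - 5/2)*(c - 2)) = c^2 - 9*c/2 + 5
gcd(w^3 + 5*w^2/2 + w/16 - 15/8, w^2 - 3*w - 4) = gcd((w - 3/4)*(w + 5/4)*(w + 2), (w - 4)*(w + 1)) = 1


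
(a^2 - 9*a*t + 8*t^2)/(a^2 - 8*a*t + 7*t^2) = (-a + 8*t)/(-a + 7*t)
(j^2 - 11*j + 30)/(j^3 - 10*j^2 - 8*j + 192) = (j - 5)/(j^2 - 4*j - 32)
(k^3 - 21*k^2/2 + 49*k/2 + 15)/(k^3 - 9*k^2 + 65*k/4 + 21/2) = 2*(k - 5)/(2*k - 7)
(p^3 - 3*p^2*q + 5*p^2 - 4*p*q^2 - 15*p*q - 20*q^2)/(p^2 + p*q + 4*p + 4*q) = (p^2 - 4*p*q + 5*p - 20*q)/(p + 4)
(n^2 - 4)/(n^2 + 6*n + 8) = (n - 2)/(n + 4)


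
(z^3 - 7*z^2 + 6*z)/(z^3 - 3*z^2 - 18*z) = (z - 1)/(z + 3)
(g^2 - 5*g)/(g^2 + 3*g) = (g - 5)/(g + 3)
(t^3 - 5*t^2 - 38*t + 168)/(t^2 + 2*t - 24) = t - 7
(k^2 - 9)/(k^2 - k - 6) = (k + 3)/(k + 2)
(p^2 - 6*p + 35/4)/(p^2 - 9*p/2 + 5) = (p - 7/2)/(p - 2)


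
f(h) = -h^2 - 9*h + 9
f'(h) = -2*h - 9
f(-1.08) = 17.55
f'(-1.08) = -6.84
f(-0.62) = 14.20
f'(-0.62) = -7.76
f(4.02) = -43.34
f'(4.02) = -17.04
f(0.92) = -0.13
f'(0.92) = -10.84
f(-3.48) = 28.21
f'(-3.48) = -2.04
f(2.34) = -17.54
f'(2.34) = -13.68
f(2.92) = -25.81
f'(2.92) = -14.84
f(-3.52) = 28.29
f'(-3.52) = -1.96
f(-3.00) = 27.00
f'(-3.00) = -3.00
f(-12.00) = -27.00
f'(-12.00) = 15.00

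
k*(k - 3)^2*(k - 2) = k^4 - 8*k^3 + 21*k^2 - 18*k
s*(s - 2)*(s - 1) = s^3 - 3*s^2 + 2*s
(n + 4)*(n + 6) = n^2 + 10*n + 24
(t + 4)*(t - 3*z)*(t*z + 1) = t^3*z - 3*t^2*z^2 + 4*t^2*z + t^2 - 12*t*z^2 - 3*t*z + 4*t - 12*z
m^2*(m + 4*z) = m^3 + 4*m^2*z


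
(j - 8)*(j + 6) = j^2 - 2*j - 48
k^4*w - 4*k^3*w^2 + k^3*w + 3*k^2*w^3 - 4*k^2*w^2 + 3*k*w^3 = k*(k - 3*w)*(k - w)*(k*w + w)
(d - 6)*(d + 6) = d^2 - 36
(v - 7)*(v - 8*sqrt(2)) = v^2 - 8*sqrt(2)*v - 7*v + 56*sqrt(2)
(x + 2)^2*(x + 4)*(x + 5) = x^4 + 13*x^3 + 60*x^2 + 116*x + 80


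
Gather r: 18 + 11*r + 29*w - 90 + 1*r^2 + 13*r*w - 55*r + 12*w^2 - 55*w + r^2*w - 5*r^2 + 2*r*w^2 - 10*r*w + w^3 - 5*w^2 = r^2*(w - 4) + r*(2*w^2 + 3*w - 44) + w^3 + 7*w^2 - 26*w - 72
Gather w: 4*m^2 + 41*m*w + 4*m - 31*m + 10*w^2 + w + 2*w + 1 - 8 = 4*m^2 - 27*m + 10*w^2 + w*(41*m + 3) - 7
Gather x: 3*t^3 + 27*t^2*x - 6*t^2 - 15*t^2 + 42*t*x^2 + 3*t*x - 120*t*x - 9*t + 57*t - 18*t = 3*t^3 - 21*t^2 + 42*t*x^2 + 30*t + x*(27*t^2 - 117*t)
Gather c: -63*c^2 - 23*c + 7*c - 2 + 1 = -63*c^2 - 16*c - 1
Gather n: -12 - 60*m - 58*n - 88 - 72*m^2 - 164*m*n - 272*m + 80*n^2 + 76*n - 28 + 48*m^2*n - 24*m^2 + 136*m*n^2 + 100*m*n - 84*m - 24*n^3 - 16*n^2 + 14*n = -96*m^2 - 416*m - 24*n^3 + n^2*(136*m + 64) + n*(48*m^2 - 64*m + 32) - 128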